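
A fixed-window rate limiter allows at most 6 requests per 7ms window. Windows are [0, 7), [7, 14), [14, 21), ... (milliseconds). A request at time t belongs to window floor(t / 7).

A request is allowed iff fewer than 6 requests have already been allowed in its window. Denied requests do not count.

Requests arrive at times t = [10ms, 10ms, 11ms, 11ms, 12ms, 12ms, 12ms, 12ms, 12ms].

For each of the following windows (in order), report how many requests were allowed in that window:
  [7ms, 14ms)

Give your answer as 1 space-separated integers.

Answer: 6

Derivation:
Processing requests:
  req#1 t=10ms (window 1): ALLOW
  req#2 t=10ms (window 1): ALLOW
  req#3 t=11ms (window 1): ALLOW
  req#4 t=11ms (window 1): ALLOW
  req#5 t=12ms (window 1): ALLOW
  req#6 t=12ms (window 1): ALLOW
  req#7 t=12ms (window 1): DENY
  req#8 t=12ms (window 1): DENY
  req#9 t=12ms (window 1): DENY

Allowed counts by window: 6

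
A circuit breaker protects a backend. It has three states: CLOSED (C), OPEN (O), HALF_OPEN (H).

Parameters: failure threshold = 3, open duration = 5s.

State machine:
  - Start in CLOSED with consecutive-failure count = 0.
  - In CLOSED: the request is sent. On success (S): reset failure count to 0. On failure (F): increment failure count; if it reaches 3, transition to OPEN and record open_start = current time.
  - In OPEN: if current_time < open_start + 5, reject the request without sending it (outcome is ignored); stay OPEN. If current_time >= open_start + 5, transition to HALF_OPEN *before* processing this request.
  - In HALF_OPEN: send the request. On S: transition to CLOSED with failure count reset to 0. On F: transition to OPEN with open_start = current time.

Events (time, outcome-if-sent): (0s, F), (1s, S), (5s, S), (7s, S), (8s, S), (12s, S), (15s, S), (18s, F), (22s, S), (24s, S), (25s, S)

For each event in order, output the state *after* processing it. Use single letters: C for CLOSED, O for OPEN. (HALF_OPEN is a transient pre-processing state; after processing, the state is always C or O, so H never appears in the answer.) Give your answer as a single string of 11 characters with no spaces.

Answer: CCCCCCCCCCC

Derivation:
State after each event:
  event#1 t=0s outcome=F: state=CLOSED
  event#2 t=1s outcome=S: state=CLOSED
  event#3 t=5s outcome=S: state=CLOSED
  event#4 t=7s outcome=S: state=CLOSED
  event#5 t=8s outcome=S: state=CLOSED
  event#6 t=12s outcome=S: state=CLOSED
  event#7 t=15s outcome=S: state=CLOSED
  event#8 t=18s outcome=F: state=CLOSED
  event#9 t=22s outcome=S: state=CLOSED
  event#10 t=24s outcome=S: state=CLOSED
  event#11 t=25s outcome=S: state=CLOSED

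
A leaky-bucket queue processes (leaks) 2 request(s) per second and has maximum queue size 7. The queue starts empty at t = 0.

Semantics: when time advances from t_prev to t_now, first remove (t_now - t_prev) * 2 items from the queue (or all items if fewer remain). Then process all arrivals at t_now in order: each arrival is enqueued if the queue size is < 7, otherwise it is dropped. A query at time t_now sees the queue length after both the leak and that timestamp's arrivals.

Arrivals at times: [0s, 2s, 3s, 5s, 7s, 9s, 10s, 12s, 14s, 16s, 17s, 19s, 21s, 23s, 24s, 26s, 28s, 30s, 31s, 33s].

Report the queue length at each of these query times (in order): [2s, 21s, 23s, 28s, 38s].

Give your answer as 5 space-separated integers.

Queue lengths at query times:
  query t=2s: backlog = 1
  query t=21s: backlog = 1
  query t=23s: backlog = 1
  query t=28s: backlog = 1
  query t=38s: backlog = 0

Answer: 1 1 1 1 0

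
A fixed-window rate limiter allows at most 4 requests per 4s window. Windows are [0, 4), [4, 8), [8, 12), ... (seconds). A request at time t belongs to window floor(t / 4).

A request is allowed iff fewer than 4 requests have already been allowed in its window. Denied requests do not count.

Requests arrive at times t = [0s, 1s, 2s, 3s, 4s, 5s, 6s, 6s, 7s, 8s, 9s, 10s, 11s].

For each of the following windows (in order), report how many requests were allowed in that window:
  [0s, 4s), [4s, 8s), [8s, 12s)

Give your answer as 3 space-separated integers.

Answer: 4 4 4

Derivation:
Processing requests:
  req#1 t=0s (window 0): ALLOW
  req#2 t=1s (window 0): ALLOW
  req#3 t=2s (window 0): ALLOW
  req#4 t=3s (window 0): ALLOW
  req#5 t=4s (window 1): ALLOW
  req#6 t=5s (window 1): ALLOW
  req#7 t=6s (window 1): ALLOW
  req#8 t=6s (window 1): ALLOW
  req#9 t=7s (window 1): DENY
  req#10 t=8s (window 2): ALLOW
  req#11 t=9s (window 2): ALLOW
  req#12 t=10s (window 2): ALLOW
  req#13 t=11s (window 2): ALLOW

Allowed counts by window: 4 4 4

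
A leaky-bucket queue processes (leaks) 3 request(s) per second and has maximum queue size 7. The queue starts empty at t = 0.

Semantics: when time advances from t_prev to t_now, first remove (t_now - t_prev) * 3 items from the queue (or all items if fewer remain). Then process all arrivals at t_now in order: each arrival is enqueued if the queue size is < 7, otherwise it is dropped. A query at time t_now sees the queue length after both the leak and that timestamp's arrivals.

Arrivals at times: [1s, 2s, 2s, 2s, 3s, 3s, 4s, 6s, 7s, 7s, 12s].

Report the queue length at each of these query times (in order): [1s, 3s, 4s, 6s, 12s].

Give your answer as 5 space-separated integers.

Answer: 1 2 1 1 1

Derivation:
Queue lengths at query times:
  query t=1s: backlog = 1
  query t=3s: backlog = 2
  query t=4s: backlog = 1
  query t=6s: backlog = 1
  query t=12s: backlog = 1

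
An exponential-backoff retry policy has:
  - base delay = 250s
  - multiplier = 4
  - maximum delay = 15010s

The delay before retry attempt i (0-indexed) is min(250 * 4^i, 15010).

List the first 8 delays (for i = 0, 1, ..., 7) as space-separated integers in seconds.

Answer: 250 1000 4000 15010 15010 15010 15010 15010

Derivation:
Computing each delay:
  i=0: min(250*4^0, 15010) = 250
  i=1: min(250*4^1, 15010) = 1000
  i=2: min(250*4^2, 15010) = 4000
  i=3: min(250*4^3, 15010) = 15010
  i=4: min(250*4^4, 15010) = 15010
  i=5: min(250*4^5, 15010) = 15010
  i=6: min(250*4^6, 15010) = 15010
  i=7: min(250*4^7, 15010) = 15010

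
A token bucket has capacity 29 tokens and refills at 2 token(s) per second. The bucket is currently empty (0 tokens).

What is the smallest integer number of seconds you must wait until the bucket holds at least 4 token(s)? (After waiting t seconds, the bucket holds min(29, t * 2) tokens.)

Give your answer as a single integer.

Answer: 2

Derivation:
Need t * 2 >= 4, so t >= 4/2.
Smallest integer t = ceil(4/2) = 2.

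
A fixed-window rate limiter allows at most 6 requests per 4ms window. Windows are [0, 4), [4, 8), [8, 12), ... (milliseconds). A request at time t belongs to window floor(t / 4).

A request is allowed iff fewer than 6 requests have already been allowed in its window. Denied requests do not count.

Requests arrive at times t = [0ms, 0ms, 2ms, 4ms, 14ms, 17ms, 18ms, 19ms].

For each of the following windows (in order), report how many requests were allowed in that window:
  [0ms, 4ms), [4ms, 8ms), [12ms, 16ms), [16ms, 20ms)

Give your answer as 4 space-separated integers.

Processing requests:
  req#1 t=0ms (window 0): ALLOW
  req#2 t=0ms (window 0): ALLOW
  req#3 t=2ms (window 0): ALLOW
  req#4 t=4ms (window 1): ALLOW
  req#5 t=14ms (window 3): ALLOW
  req#6 t=17ms (window 4): ALLOW
  req#7 t=18ms (window 4): ALLOW
  req#8 t=19ms (window 4): ALLOW

Allowed counts by window: 3 1 1 3

Answer: 3 1 1 3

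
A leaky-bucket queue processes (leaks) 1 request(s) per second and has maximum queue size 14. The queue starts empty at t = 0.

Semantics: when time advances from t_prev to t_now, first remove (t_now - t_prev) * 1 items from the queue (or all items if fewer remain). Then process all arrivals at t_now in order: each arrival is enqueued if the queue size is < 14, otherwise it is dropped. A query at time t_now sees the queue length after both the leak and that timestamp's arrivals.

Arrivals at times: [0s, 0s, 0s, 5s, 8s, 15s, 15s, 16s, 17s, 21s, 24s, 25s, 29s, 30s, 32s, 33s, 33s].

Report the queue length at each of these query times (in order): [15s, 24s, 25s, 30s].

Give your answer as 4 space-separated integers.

Queue lengths at query times:
  query t=15s: backlog = 2
  query t=24s: backlog = 1
  query t=25s: backlog = 1
  query t=30s: backlog = 1

Answer: 2 1 1 1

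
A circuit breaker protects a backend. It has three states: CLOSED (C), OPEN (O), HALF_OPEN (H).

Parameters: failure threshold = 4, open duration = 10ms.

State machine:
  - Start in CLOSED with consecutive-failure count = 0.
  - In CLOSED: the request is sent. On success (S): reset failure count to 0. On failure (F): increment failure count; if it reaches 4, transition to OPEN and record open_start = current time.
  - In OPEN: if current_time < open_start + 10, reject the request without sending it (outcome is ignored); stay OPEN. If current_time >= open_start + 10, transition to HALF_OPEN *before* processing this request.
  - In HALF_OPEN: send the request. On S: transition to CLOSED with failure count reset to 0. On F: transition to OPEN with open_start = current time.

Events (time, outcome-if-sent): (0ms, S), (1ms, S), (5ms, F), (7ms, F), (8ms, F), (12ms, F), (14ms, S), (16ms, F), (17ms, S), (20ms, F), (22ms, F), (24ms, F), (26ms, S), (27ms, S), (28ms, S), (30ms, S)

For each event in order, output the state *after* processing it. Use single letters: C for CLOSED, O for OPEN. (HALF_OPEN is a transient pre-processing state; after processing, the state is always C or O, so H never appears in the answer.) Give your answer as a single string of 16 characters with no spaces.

State after each event:
  event#1 t=0ms outcome=S: state=CLOSED
  event#2 t=1ms outcome=S: state=CLOSED
  event#3 t=5ms outcome=F: state=CLOSED
  event#4 t=7ms outcome=F: state=CLOSED
  event#5 t=8ms outcome=F: state=CLOSED
  event#6 t=12ms outcome=F: state=OPEN
  event#7 t=14ms outcome=S: state=OPEN
  event#8 t=16ms outcome=F: state=OPEN
  event#9 t=17ms outcome=S: state=OPEN
  event#10 t=20ms outcome=F: state=OPEN
  event#11 t=22ms outcome=F: state=OPEN
  event#12 t=24ms outcome=F: state=OPEN
  event#13 t=26ms outcome=S: state=OPEN
  event#14 t=27ms outcome=S: state=OPEN
  event#15 t=28ms outcome=S: state=OPEN
  event#16 t=30ms outcome=S: state=OPEN

Answer: CCCCCOOOOOOOOOOO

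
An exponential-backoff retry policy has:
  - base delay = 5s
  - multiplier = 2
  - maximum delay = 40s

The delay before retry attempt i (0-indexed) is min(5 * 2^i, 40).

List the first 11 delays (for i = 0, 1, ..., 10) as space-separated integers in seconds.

Answer: 5 10 20 40 40 40 40 40 40 40 40

Derivation:
Computing each delay:
  i=0: min(5*2^0, 40) = 5
  i=1: min(5*2^1, 40) = 10
  i=2: min(5*2^2, 40) = 20
  i=3: min(5*2^3, 40) = 40
  i=4: min(5*2^4, 40) = 40
  i=5: min(5*2^5, 40) = 40
  i=6: min(5*2^6, 40) = 40
  i=7: min(5*2^7, 40) = 40
  i=8: min(5*2^8, 40) = 40
  i=9: min(5*2^9, 40) = 40
  i=10: min(5*2^10, 40) = 40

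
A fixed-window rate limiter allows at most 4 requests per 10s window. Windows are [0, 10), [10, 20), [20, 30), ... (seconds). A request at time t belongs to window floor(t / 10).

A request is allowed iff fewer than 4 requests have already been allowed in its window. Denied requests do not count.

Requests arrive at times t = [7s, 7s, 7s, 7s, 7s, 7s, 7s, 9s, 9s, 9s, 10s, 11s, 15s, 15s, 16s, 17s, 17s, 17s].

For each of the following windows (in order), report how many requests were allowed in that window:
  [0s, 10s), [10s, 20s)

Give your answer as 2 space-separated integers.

Answer: 4 4

Derivation:
Processing requests:
  req#1 t=7s (window 0): ALLOW
  req#2 t=7s (window 0): ALLOW
  req#3 t=7s (window 0): ALLOW
  req#4 t=7s (window 0): ALLOW
  req#5 t=7s (window 0): DENY
  req#6 t=7s (window 0): DENY
  req#7 t=7s (window 0): DENY
  req#8 t=9s (window 0): DENY
  req#9 t=9s (window 0): DENY
  req#10 t=9s (window 0): DENY
  req#11 t=10s (window 1): ALLOW
  req#12 t=11s (window 1): ALLOW
  req#13 t=15s (window 1): ALLOW
  req#14 t=15s (window 1): ALLOW
  req#15 t=16s (window 1): DENY
  req#16 t=17s (window 1): DENY
  req#17 t=17s (window 1): DENY
  req#18 t=17s (window 1): DENY

Allowed counts by window: 4 4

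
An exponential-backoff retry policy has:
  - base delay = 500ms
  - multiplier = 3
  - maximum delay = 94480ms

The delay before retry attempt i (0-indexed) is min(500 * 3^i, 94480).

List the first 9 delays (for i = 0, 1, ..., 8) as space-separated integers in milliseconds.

Answer: 500 1500 4500 13500 40500 94480 94480 94480 94480

Derivation:
Computing each delay:
  i=0: min(500*3^0, 94480) = 500
  i=1: min(500*3^1, 94480) = 1500
  i=2: min(500*3^2, 94480) = 4500
  i=3: min(500*3^3, 94480) = 13500
  i=4: min(500*3^4, 94480) = 40500
  i=5: min(500*3^5, 94480) = 94480
  i=6: min(500*3^6, 94480) = 94480
  i=7: min(500*3^7, 94480) = 94480
  i=8: min(500*3^8, 94480) = 94480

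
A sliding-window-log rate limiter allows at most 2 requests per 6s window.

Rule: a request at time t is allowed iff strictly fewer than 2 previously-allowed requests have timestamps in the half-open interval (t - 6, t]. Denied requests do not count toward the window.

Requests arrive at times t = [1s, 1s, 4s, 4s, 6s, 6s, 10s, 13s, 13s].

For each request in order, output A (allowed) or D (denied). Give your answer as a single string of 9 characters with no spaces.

Tracking allowed requests in the window:
  req#1 t=1s: ALLOW
  req#2 t=1s: ALLOW
  req#3 t=4s: DENY
  req#4 t=4s: DENY
  req#5 t=6s: DENY
  req#6 t=6s: DENY
  req#7 t=10s: ALLOW
  req#8 t=13s: ALLOW
  req#9 t=13s: DENY

Answer: AADDDDAAD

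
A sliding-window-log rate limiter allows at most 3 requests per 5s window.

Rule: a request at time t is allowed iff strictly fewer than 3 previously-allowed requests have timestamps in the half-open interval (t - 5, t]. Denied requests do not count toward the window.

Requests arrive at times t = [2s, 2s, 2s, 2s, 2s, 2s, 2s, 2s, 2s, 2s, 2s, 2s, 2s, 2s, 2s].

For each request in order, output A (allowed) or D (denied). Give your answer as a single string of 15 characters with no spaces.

Answer: AAADDDDDDDDDDDD

Derivation:
Tracking allowed requests in the window:
  req#1 t=2s: ALLOW
  req#2 t=2s: ALLOW
  req#3 t=2s: ALLOW
  req#4 t=2s: DENY
  req#5 t=2s: DENY
  req#6 t=2s: DENY
  req#7 t=2s: DENY
  req#8 t=2s: DENY
  req#9 t=2s: DENY
  req#10 t=2s: DENY
  req#11 t=2s: DENY
  req#12 t=2s: DENY
  req#13 t=2s: DENY
  req#14 t=2s: DENY
  req#15 t=2s: DENY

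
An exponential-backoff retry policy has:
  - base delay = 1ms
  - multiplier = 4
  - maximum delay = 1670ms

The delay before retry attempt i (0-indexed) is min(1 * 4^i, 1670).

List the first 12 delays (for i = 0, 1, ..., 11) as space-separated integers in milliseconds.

Answer: 1 4 16 64 256 1024 1670 1670 1670 1670 1670 1670

Derivation:
Computing each delay:
  i=0: min(1*4^0, 1670) = 1
  i=1: min(1*4^1, 1670) = 4
  i=2: min(1*4^2, 1670) = 16
  i=3: min(1*4^3, 1670) = 64
  i=4: min(1*4^4, 1670) = 256
  i=5: min(1*4^5, 1670) = 1024
  i=6: min(1*4^6, 1670) = 1670
  i=7: min(1*4^7, 1670) = 1670
  i=8: min(1*4^8, 1670) = 1670
  i=9: min(1*4^9, 1670) = 1670
  i=10: min(1*4^10, 1670) = 1670
  i=11: min(1*4^11, 1670) = 1670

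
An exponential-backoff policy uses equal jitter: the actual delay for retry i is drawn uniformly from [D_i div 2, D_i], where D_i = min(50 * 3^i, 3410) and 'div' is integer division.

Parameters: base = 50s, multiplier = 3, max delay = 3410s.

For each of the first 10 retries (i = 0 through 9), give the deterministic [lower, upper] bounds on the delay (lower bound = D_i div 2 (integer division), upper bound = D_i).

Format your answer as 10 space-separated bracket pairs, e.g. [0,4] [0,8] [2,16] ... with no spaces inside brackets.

Computing bounds per retry:
  i=0: D_i=min(50*3^0,3410)=50, bounds=[25,50]
  i=1: D_i=min(50*3^1,3410)=150, bounds=[75,150]
  i=2: D_i=min(50*3^2,3410)=450, bounds=[225,450]
  i=3: D_i=min(50*3^3,3410)=1350, bounds=[675,1350]
  i=4: D_i=min(50*3^4,3410)=3410, bounds=[1705,3410]
  i=5: D_i=min(50*3^5,3410)=3410, bounds=[1705,3410]
  i=6: D_i=min(50*3^6,3410)=3410, bounds=[1705,3410]
  i=7: D_i=min(50*3^7,3410)=3410, bounds=[1705,3410]
  i=8: D_i=min(50*3^8,3410)=3410, bounds=[1705,3410]
  i=9: D_i=min(50*3^9,3410)=3410, bounds=[1705,3410]

Answer: [25,50] [75,150] [225,450] [675,1350] [1705,3410] [1705,3410] [1705,3410] [1705,3410] [1705,3410] [1705,3410]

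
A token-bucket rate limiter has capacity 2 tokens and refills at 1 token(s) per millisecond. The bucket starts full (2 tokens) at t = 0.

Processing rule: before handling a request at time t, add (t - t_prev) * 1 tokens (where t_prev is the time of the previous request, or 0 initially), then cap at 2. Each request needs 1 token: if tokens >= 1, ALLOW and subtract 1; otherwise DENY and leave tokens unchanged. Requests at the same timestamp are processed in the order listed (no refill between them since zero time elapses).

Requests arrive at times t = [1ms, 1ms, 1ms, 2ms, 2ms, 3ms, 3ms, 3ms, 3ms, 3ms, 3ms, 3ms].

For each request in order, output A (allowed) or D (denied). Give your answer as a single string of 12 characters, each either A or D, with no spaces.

Simulating step by step:
  req#1 t=1ms: ALLOW
  req#2 t=1ms: ALLOW
  req#3 t=1ms: DENY
  req#4 t=2ms: ALLOW
  req#5 t=2ms: DENY
  req#6 t=3ms: ALLOW
  req#7 t=3ms: DENY
  req#8 t=3ms: DENY
  req#9 t=3ms: DENY
  req#10 t=3ms: DENY
  req#11 t=3ms: DENY
  req#12 t=3ms: DENY

Answer: AADADADDDDDD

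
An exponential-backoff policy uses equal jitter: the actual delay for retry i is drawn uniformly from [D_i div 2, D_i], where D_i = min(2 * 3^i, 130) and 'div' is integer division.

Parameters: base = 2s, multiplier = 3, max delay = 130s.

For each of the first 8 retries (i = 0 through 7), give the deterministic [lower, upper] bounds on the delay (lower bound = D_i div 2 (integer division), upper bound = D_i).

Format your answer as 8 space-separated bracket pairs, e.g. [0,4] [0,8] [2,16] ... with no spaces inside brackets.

Computing bounds per retry:
  i=0: D_i=min(2*3^0,130)=2, bounds=[1,2]
  i=1: D_i=min(2*3^1,130)=6, bounds=[3,6]
  i=2: D_i=min(2*3^2,130)=18, bounds=[9,18]
  i=3: D_i=min(2*3^3,130)=54, bounds=[27,54]
  i=4: D_i=min(2*3^4,130)=130, bounds=[65,130]
  i=5: D_i=min(2*3^5,130)=130, bounds=[65,130]
  i=6: D_i=min(2*3^6,130)=130, bounds=[65,130]
  i=7: D_i=min(2*3^7,130)=130, bounds=[65,130]

Answer: [1,2] [3,6] [9,18] [27,54] [65,130] [65,130] [65,130] [65,130]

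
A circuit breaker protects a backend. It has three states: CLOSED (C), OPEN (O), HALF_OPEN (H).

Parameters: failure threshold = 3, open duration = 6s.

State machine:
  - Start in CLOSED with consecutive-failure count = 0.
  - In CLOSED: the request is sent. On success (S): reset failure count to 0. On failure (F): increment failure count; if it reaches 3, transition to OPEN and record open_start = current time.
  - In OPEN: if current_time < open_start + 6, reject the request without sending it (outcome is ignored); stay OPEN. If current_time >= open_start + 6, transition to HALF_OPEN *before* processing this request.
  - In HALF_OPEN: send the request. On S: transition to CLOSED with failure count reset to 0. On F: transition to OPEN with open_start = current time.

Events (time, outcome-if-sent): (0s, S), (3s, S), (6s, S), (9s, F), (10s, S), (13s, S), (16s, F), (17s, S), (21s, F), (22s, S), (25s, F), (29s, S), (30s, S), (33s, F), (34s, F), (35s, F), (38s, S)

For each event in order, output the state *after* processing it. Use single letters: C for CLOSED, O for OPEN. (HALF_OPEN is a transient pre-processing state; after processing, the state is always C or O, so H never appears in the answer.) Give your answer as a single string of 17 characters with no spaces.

State after each event:
  event#1 t=0s outcome=S: state=CLOSED
  event#2 t=3s outcome=S: state=CLOSED
  event#3 t=6s outcome=S: state=CLOSED
  event#4 t=9s outcome=F: state=CLOSED
  event#5 t=10s outcome=S: state=CLOSED
  event#6 t=13s outcome=S: state=CLOSED
  event#7 t=16s outcome=F: state=CLOSED
  event#8 t=17s outcome=S: state=CLOSED
  event#9 t=21s outcome=F: state=CLOSED
  event#10 t=22s outcome=S: state=CLOSED
  event#11 t=25s outcome=F: state=CLOSED
  event#12 t=29s outcome=S: state=CLOSED
  event#13 t=30s outcome=S: state=CLOSED
  event#14 t=33s outcome=F: state=CLOSED
  event#15 t=34s outcome=F: state=CLOSED
  event#16 t=35s outcome=F: state=OPEN
  event#17 t=38s outcome=S: state=OPEN

Answer: CCCCCCCCCCCCCCCOO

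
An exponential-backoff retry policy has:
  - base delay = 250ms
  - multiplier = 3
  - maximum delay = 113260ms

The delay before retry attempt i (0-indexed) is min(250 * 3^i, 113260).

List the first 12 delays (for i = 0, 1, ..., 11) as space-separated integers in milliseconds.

Answer: 250 750 2250 6750 20250 60750 113260 113260 113260 113260 113260 113260

Derivation:
Computing each delay:
  i=0: min(250*3^0, 113260) = 250
  i=1: min(250*3^1, 113260) = 750
  i=2: min(250*3^2, 113260) = 2250
  i=3: min(250*3^3, 113260) = 6750
  i=4: min(250*3^4, 113260) = 20250
  i=5: min(250*3^5, 113260) = 60750
  i=6: min(250*3^6, 113260) = 113260
  i=7: min(250*3^7, 113260) = 113260
  i=8: min(250*3^8, 113260) = 113260
  i=9: min(250*3^9, 113260) = 113260
  i=10: min(250*3^10, 113260) = 113260
  i=11: min(250*3^11, 113260) = 113260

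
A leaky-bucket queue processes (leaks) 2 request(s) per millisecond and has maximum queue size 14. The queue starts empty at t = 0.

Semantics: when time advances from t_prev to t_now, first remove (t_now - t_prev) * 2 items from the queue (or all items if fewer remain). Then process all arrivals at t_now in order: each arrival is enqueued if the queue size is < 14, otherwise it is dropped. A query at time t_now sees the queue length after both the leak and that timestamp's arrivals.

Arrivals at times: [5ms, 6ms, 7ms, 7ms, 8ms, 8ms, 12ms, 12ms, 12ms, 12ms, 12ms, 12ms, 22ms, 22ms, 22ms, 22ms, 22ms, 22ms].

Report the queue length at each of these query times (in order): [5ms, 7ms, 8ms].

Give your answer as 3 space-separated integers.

Answer: 1 2 2

Derivation:
Queue lengths at query times:
  query t=5ms: backlog = 1
  query t=7ms: backlog = 2
  query t=8ms: backlog = 2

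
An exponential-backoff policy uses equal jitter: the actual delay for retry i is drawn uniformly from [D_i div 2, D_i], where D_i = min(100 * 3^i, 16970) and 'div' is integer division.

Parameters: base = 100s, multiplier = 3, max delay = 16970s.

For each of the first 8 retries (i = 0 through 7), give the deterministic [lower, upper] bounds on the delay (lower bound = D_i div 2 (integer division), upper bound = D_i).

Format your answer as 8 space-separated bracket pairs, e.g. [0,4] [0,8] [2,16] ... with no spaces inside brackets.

Computing bounds per retry:
  i=0: D_i=min(100*3^0,16970)=100, bounds=[50,100]
  i=1: D_i=min(100*3^1,16970)=300, bounds=[150,300]
  i=2: D_i=min(100*3^2,16970)=900, bounds=[450,900]
  i=3: D_i=min(100*3^3,16970)=2700, bounds=[1350,2700]
  i=4: D_i=min(100*3^4,16970)=8100, bounds=[4050,8100]
  i=5: D_i=min(100*3^5,16970)=16970, bounds=[8485,16970]
  i=6: D_i=min(100*3^6,16970)=16970, bounds=[8485,16970]
  i=7: D_i=min(100*3^7,16970)=16970, bounds=[8485,16970]

Answer: [50,100] [150,300] [450,900] [1350,2700] [4050,8100] [8485,16970] [8485,16970] [8485,16970]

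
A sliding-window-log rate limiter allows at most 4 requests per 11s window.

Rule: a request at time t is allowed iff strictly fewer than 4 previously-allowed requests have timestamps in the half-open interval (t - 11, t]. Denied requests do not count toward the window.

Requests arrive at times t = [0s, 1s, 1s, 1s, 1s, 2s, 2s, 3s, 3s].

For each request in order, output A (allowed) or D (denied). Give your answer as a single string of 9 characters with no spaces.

Tracking allowed requests in the window:
  req#1 t=0s: ALLOW
  req#2 t=1s: ALLOW
  req#3 t=1s: ALLOW
  req#4 t=1s: ALLOW
  req#5 t=1s: DENY
  req#6 t=2s: DENY
  req#7 t=2s: DENY
  req#8 t=3s: DENY
  req#9 t=3s: DENY

Answer: AAAADDDDD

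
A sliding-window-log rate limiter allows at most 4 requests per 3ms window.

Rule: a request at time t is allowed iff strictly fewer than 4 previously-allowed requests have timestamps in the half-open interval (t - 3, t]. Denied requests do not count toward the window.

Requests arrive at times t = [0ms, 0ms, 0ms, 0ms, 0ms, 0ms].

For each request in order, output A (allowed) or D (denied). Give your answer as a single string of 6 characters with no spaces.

Tracking allowed requests in the window:
  req#1 t=0ms: ALLOW
  req#2 t=0ms: ALLOW
  req#3 t=0ms: ALLOW
  req#4 t=0ms: ALLOW
  req#5 t=0ms: DENY
  req#6 t=0ms: DENY

Answer: AAAADD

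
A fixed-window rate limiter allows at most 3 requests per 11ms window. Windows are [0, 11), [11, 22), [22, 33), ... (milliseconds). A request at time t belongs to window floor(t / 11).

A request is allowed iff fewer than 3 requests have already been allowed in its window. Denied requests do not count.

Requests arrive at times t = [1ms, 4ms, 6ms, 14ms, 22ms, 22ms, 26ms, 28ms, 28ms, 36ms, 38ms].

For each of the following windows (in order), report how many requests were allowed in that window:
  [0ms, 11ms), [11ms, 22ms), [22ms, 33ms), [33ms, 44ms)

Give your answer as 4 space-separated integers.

Processing requests:
  req#1 t=1ms (window 0): ALLOW
  req#2 t=4ms (window 0): ALLOW
  req#3 t=6ms (window 0): ALLOW
  req#4 t=14ms (window 1): ALLOW
  req#5 t=22ms (window 2): ALLOW
  req#6 t=22ms (window 2): ALLOW
  req#7 t=26ms (window 2): ALLOW
  req#8 t=28ms (window 2): DENY
  req#9 t=28ms (window 2): DENY
  req#10 t=36ms (window 3): ALLOW
  req#11 t=38ms (window 3): ALLOW

Allowed counts by window: 3 1 3 2

Answer: 3 1 3 2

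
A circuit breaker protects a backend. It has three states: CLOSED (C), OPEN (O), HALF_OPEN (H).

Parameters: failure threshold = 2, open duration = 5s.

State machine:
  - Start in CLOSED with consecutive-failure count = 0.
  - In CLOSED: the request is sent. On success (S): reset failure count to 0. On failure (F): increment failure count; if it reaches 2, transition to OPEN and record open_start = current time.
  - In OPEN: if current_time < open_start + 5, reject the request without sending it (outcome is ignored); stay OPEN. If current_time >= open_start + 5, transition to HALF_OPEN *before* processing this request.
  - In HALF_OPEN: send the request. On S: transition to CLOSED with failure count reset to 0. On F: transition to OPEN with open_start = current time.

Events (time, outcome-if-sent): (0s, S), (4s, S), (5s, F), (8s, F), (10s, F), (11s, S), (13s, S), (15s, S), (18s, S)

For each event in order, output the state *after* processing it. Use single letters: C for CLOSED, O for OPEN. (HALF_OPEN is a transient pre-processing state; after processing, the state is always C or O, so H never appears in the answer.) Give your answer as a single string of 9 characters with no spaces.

State after each event:
  event#1 t=0s outcome=S: state=CLOSED
  event#2 t=4s outcome=S: state=CLOSED
  event#3 t=5s outcome=F: state=CLOSED
  event#4 t=8s outcome=F: state=OPEN
  event#5 t=10s outcome=F: state=OPEN
  event#6 t=11s outcome=S: state=OPEN
  event#7 t=13s outcome=S: state=CLOSED
  event#8 t=15s outcome=S: state=CLOSED
  event#9 t=18s outcome=S: state=CLOSED

Answer: CCCOOOCCC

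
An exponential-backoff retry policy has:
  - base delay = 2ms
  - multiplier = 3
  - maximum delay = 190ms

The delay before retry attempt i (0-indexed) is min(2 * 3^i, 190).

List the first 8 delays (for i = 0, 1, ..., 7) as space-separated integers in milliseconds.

Answer: 2 6 18 54 162 190 190 190

Derivation:
Computing each delay:
  i=0: min(2*3^0, 190) = 2
  i=1: min(2*3^1, 190) = 6
  i=2: min(2*3^2, 190) = 18
  i=3: min(2*3^3, 190) = 54
  i=4: min(2*3^4, 190) = 162
  i=5: min(2*3^5, 190) = 190
  i=6: min(2*3^6, 190) = 190
  i=7: min(2*3^7, 190) = 190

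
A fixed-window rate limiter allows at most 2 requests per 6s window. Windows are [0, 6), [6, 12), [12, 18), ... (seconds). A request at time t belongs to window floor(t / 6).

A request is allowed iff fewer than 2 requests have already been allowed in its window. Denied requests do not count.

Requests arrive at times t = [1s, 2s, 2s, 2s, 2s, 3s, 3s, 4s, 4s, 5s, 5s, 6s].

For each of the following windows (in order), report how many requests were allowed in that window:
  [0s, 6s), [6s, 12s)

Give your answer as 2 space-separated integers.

Answer: 2 1

Derivation:
Processing requests:
  req#1 t=1s (window 0): ALLOW
  req#2 t=2s (window 0): ALLOW
  req#3 t=2s (window 0): DENY
  req#4 t=2s (window 0): DENY
  req#5 t=2s (window 0): DENY
  req#6 t=3s (window 0): DENY
  req#7 t=3s (window 0): DENY
  req#8 t=4s (window 0): DENY
  req#9 t=4s (window 0): DENY
  req#10 t=5s (window 0): DENY
  req#11 t=5s (window 0): DENY
  req#12 t=6s (window 1): ALLOW

Allowed counts by window: 2 1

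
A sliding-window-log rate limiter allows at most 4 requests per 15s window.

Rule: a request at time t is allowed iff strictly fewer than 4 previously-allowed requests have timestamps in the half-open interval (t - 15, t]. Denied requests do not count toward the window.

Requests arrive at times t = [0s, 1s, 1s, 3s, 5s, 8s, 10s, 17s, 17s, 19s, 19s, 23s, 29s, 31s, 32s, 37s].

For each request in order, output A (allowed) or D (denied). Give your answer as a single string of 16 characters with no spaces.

Answer: AAAADDDAAAADDDAA

Derivation:
Tracking allowed requests in the window:
  req#1 t=0s: ALLOW
  req#2 t=1s: ALLOW
  req#3 t=1s: ALLOW
  req#4 t=3s: ALLOW
  req#5 t=5s: DENY
  req#6 t=8s: DENY
  req#7 t=10s: DENY
  req#8 t=17s: ALLOW
  req#9 t=17s: ALLOW
  req#10 t=19s: ALLOW
  req#11 t=19s: ALLOW
  req#12 t=23s: DENY
  req#13 t=29s: DENY
  req#14 t=31s: DENY
  req#15 t=32s: ALLOW
  req#16 t=37s: ALLOW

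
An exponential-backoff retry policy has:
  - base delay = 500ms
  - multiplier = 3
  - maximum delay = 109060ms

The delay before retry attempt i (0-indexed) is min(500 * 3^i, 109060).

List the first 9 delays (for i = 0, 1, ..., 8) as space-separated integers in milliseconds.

Computing each delay:
  i=0: min(500*3^0, 109060) = 500
  i=1: min(500*3^1, 109060) = 1500
  i=2: min(500*3^2, 109060) = 4500
  i=3: min(500*3^3, 109060) = 13500
  i=4: min(500*3^4, 109060) = 40500
  i=5: min(500*3^5, 109060) = 109060
  i=6: min(500*3^6, 109060) = 109060
  i=7: min(500*3^7, 109060) = 109060
  i=8: min(500*3^8, 109060) = 109060

Answer: 500 1500 4500 13500 40500 109060 109060 109060 109060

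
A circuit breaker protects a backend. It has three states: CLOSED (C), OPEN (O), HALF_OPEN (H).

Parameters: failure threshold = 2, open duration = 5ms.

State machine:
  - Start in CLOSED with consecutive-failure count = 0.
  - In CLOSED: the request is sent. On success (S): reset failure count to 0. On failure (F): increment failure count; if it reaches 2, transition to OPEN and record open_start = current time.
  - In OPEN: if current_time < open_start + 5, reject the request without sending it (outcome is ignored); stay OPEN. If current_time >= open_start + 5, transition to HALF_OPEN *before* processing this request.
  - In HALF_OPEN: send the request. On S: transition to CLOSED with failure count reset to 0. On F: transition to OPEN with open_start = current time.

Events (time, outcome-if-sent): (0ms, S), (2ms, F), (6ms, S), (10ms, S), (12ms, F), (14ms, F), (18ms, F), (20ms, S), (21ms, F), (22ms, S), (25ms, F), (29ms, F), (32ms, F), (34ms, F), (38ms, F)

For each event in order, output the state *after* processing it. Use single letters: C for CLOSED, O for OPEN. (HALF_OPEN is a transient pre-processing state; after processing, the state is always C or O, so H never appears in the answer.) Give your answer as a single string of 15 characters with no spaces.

Answer: CCCCCOOCCCCOOOO

Derivation:
State after each event:
  event#1 t=0ms outcome=S: state=CLOSED
  event#2 t=2ms outcome=F: state=CLOSED
  event#3 t=6ms outcome=S: state=CLOSED
  event#4 t=10ms outcome=S: state=CLOSED
  event#5 t=12ms outcome=F: state=CLOSED
  event#6 t=14ms outcome=F: state=OPEN
  event#7 t=18ms outcome=F: state=OPEN
  event#8 t=20ms outcome=S: state=CLOSED
  event#9 t=21ms outcome=F: state=CLOSED
  event#10 t=22ms outcome=S: state=CLOSED
  event#11 t=25ms outcome=F: state=CLOSED
  event#12 t=29ms outcome=F: state=OPEN
  event#13 t=32ms outcome=F: state=OPEN
  event#14 t=34ms outcome=F: state=OPEN
  event#15 t=38ms outcome=F: state=OPEN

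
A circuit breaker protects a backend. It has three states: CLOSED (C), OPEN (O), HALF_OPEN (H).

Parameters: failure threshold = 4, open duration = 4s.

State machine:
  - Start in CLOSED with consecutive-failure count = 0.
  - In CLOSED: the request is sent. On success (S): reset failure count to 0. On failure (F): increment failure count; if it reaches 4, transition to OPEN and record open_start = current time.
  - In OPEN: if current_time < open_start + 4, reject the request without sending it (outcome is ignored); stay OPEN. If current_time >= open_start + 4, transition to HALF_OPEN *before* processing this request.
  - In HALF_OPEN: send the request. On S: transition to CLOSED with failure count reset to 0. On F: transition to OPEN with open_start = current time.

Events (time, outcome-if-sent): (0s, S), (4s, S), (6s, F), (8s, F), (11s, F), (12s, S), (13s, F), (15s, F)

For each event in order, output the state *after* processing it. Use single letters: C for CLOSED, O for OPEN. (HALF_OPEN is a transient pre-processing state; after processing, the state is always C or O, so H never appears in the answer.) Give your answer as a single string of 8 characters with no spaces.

Answer: CCCCCCCC

Derivation:
State after each event:
  event#1 t=0s outcome=S: state=CLOSED
  event#2 t=4s outcome=S: state=CLOSED
  event#3 t=6s outcome=F: state=CLOSED
  event#4 t=8s outcome=F: state=CLOSED
  event#5 t=11s outcome=F: state=CLOSED
  event#6 t=12s outcome=S: state=CLOSED
  event#7 t=13s outcome=F: state=CLOSED
  event#8 t=15s outcome=F: state=CLOSED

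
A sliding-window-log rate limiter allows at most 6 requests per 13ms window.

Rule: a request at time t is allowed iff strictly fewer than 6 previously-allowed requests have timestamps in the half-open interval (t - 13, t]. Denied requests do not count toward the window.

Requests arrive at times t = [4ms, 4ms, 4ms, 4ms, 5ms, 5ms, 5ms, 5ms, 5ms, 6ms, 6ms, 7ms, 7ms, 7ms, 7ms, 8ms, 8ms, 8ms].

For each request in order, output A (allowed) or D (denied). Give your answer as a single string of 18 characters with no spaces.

Tracking allowed requests in the window:
  req#1 t=4ms: ALLOW
  req#2 t=4ms: ALLOW
  req#3 t=4ms: ALLOW
  req#4 t=4ms: ALLOW
  req#5 t=5ms: ALLOW
  req#6 t=5ms: ALLOW
  req#7 t=5ms: DENY
  req#8 t=5ms: DENY
  req#9 t=5ms: DENY
  req#10 t=6ms: DENY
  req#11 t=6ms: DENY
  req#12 t=7ms: DENY
  req#13 t=7ms: DENY
  req#14 t=7ms: DENY
  req#15 t=7ms: DENY
  req#16 t=8ms: DENY
  req#17 t=8ms: DENY
  req#18 t=8ms: DENY

Answer: AAAAAADDDDDDDDDDDD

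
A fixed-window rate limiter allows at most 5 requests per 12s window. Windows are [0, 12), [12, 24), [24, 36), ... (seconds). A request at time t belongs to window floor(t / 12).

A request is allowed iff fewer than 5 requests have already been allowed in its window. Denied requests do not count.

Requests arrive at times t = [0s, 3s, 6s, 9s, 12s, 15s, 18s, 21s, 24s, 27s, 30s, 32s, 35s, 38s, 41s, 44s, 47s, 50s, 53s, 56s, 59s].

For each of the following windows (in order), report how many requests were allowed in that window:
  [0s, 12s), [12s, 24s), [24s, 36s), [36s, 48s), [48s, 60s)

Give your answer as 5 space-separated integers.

Answer: 4 4 5 4 4

Derivation:
Processing requests:
  req#1 t=0s (window 0): ALLOW
  req#2 t=3s (window 0): ALLOW
  req#3 t=6s (window 0): ALLOW
  req#4 t=9s (window 0): ALLOW
  req#5 t=12s (window 1): ALLOW
  req#6 t=15s (window 1): ALLOW
  req#7 t=18s (window 1): ALLOW
  req#8 t=21s (window 1): ALLOW
  req#9 t=24s (window 2): ALLOW
  req#10 t=27s (window 2): ALLOW
  req#11 t=30s (window 2): ALLOW
  req#12 t=32s (window 2): ALLOW
  req#13 t=35s (window 2): ALLOW
  req#14 t=38s (window 3): ALLOW
  req#15 t=41s (window 3): ALLOW
  req#16 t=44s (window 3): ALLOW
  req#17 t=47s (window 3): ALLOW
  req#18 t=50s (window 4): ALLOW
  req#19 t=53s (window 4): ALLOW
  req#20 t=56s (window 4): ALLOW
  req#21 t=59s (window 4): ALLOW

Allowed counts by window: 4 4 5 4 4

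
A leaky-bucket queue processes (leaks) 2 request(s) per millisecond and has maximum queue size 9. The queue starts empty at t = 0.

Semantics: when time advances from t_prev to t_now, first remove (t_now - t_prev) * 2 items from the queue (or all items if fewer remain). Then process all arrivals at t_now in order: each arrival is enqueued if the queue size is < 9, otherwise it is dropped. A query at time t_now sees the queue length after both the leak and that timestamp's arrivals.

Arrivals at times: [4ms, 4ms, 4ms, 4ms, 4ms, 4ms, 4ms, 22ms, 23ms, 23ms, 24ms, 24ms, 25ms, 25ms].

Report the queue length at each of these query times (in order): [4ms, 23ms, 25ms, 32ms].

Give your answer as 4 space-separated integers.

Answer: 7 2 2 0

Derivation:
Queue lengths at query times:
  query t=4ms: backlog = 7
  query t=23ms: backlog = 2
  query t=25ms: backlog = 2
  query t=32ms: backlog = 0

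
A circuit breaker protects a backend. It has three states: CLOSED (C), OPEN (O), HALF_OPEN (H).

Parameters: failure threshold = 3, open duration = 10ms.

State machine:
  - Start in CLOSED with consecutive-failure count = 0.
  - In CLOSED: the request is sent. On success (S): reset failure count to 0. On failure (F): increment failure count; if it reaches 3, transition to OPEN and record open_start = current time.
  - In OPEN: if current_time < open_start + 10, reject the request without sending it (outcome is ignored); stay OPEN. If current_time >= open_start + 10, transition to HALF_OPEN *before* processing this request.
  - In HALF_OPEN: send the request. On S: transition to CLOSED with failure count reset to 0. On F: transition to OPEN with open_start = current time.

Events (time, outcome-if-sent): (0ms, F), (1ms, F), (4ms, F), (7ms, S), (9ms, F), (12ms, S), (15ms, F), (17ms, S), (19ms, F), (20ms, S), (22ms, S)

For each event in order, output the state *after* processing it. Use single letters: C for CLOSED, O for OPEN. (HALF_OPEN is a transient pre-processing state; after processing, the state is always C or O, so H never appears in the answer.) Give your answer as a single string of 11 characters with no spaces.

Answer: CCOOOOOOOOO

Derivation:
State after each event:
  event#1 t=0ms outcome=F: state=CLOSED
  event#2 t=1ms outcome=F: state=CLOSED
  event#3 t=4ms outcome=F: state=OPEN
  event#4 t=7ms outcome=S: state=OPEN
  event#5 t=9ms outcome=F: state=OPEN
  event#6 t=12ms outcome=S: state=OPEN
  event#7 t=15ms outcome=F: state=OPEN
  event#8 t=17ms outcome=S: state=OPEN
  event#9 t=19ms outcome=F: state=OPEN
  event#10 t=20ms outcome=S: state=OPEN
  event#11 t=22ms outcome=S: state=OPEN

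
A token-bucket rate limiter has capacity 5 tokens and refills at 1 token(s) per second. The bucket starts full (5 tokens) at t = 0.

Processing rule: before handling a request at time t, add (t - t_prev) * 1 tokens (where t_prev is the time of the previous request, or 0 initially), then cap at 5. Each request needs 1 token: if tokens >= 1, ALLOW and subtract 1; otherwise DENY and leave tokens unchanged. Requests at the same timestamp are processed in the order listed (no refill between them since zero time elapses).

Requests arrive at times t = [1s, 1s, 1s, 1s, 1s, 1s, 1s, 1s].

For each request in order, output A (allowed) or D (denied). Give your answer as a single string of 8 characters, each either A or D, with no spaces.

Simulating step by step:
  req#1 t=1s: ALLOW
  req#2 t=1s: ALLOW
  req#3 t=1s: ALLOW
  req#4 t=1s: ALLOW
  req#5 t=1s: ALLOW
  req#6 t=1s: DENY
  req#7 t=1s: DENY
  req#8 t=1s: DENY

Answer: AAAAADDD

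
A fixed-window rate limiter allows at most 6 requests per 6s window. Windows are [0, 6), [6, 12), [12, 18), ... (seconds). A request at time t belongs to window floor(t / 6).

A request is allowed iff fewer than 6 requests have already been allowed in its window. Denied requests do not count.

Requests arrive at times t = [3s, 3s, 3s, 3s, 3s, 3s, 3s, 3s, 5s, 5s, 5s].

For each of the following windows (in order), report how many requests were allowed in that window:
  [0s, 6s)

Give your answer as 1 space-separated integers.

Answer: 6

Derivation:
Processing requests:
  req#1 t=3s (window 0): ALLOW
  req#2 t=3s (window 0): ALLOW
  req#3 t=3s (window 0): ALLOW
  req#4 t=3s (window 0): ALLOW
  req#5 t=3s (window 0): ALLOW
  req#6 t=3s (window 0): ALLOW
  req#7 t=3s (window 0): DENY
  req#8 t=3s (window 0): DENY
  req#9 t=5s (window 0): DENY
  req#10 t=5s (window 0): DENY
  req#11 t=5s (window 0): DENY

Allowed counts by window: 6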